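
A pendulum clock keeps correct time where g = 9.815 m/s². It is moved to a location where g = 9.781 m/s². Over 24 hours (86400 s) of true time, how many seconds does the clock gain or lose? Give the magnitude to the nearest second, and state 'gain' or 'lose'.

lose 150 s

The clock's period scales as T ∝ 1/√g, so T'/T = √(9.815/9.781) = 1.00174.
In 86400 s of true time the clock registers 86400/1.00174 = 86250.2 s, so it loses 150 s.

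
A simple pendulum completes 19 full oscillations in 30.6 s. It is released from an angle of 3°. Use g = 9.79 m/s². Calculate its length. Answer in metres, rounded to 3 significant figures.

0.643 m

T = 30.6/19 = 1.611 s.
From T = 2π√(L/g), L = gT²/(4π²) = 9.79 × 1.611²/(4π²) = 0.643 m.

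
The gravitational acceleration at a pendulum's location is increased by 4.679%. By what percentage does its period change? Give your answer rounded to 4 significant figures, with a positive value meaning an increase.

T ∝ 1/√g, so T'/T = 1/√(1.0468) = 0.97740.
Percentage change in T = (0.97740 − 1) × 100% = -2.260%.

-2.260%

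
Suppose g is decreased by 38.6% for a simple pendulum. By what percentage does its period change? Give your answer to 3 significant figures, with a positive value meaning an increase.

T ∝ 1/√g, so T'/T = 1/√(0.6140) = 1.276.
Percentage change in T = (1.276 − 1) × 100% = 27.6%.

27.6%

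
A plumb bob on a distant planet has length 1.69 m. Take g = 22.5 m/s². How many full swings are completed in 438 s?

T = 2π√(L/g) = 2π√(1.69/22.5) = 1.722 s.
Number of complete oscillations = ⌊438/1.722⌋ = ⌊254.4⌋ = 254.

254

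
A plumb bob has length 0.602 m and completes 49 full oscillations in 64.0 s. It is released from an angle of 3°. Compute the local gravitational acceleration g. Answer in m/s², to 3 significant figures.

13.9 m/s²

T = 64.0/49 = 1.306 s.
From T = 2π√(L/g), g = 4π²L/T² = 4π² × 0.602/1.306² = 13.9 m/s².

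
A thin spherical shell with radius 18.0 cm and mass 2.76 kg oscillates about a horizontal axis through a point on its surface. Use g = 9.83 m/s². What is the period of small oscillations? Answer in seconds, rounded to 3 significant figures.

I_cm = (2/3)mr² = 0.05962 kg·m². The pivot is at distance d = 0.180 m from the centre of mass.
By the parallel-axis theorem, I = I_cm + md² = 0.05962 + 0.08942 = 0.1490 kg·m².
T = 2π√(I/(mgd)) = 2π√(0.1490/(2.76 × 9.83 × 0.180)) = 1.10 s.

1.10 s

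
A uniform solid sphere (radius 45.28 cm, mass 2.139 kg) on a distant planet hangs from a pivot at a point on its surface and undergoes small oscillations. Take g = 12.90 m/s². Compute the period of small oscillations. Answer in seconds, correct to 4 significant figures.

1.393 s

I_cm = (2/5)mr² = 0.17542 kg·m². The pivot is at distance d = 0.4528 m from the centre of mass.
By the parallel-axis theorem, I = I_cm + md² = 0.17542 + 0.43855 = 0.61398 kg·m².
T = 2π√(I/(mgd)) = 2π√(0.61398/(2.139 × 12.90 × 0.4528)) = 1.393 s.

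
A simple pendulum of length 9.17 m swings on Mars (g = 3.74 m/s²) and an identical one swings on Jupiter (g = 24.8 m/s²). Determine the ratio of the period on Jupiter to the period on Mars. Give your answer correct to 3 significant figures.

T ∝ 1/√g, so T₂/T₁ = √(g₁/g₂) = √(3.74/24.8) = 0.388.

0.388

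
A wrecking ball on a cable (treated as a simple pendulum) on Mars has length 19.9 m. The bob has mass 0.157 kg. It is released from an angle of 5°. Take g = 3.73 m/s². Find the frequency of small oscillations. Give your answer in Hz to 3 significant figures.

0.0689 Hz

T = 2π√(L/g) = 2π√(19.9/3.73) = 14.51 s, so f = 1/T = 0.0689 Hz.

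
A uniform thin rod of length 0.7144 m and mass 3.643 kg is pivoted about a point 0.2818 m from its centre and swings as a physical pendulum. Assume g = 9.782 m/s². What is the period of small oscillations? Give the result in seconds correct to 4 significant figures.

1.322 s

For a physical pendulum T = 2π√(I/(mgd)), with d = 0.28180 m from pivot to centre of mass.
I_cm = mL²/12 = 3.643 × 0.7144²/12 = 0.15494 kg·m²; I = I_cm + md² = 0.15494 + 3.643 × 0.28180² = 0.44423 kg·m².
T = 2π√(0.44423/(3.643 × 9.782 × 0.28180)) = 1.322 s.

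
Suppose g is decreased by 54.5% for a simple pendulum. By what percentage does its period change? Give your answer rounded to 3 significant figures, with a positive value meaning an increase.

48.2%

T ∝ 1/√g, so T'/T = 1/√(0.4550) = 1.482.
Percentage change in T = (1.482 − 1) × 100% = 48.2%.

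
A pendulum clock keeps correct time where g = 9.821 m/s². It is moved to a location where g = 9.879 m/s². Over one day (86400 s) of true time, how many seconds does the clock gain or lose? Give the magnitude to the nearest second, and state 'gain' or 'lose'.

gain 255 s

The clock's period scales as T ∝ 1/√g, so T'/T = √(9.821/9.879) = 0.997060.
In 86400 s of true time the clock registers 86400/0.997060 = 86654.8 s, so it gains 255 s.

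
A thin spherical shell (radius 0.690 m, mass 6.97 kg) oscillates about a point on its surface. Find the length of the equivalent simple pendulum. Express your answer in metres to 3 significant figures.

1.15 m

The equivalent simple-pendulum length is L_eq = I/(md), where I is about the pivot and d = 0.6900 m.
I_cm = (2/3)mR² = 2.212 kg·m², so I = I_cm + md² = 2.212 + 3.318 = 5.531 kg·m².
L_eq = 5.531/(6.97 × 0.6900) = 1.15 m.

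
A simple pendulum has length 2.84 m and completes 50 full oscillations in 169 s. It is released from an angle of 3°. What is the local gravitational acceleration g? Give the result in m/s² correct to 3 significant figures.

9.81 m/s²

T = 169/50 = 3.380 s.
From T = 2π√(L/g), g = 4π²L/T² = 4π² × 2.84/3.380² = 9.81 m/s².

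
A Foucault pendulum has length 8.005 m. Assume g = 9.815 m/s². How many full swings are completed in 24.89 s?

4

T = 2π√(L/g) = 2π√(8.005/9.815) = 5.6743 s.
Number of complete oscillations = ⌊24.89/5.6743⌋ = ⌊4.3864⌋ = 4.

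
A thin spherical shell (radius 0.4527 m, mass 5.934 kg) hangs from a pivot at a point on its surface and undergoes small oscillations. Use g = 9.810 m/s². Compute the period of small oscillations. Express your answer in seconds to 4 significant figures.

I_cm = (2/3)mr² = 0.81073 kg·m². The pivot is at distance d = 0.4527 m from the centre of mass.
By the parallel-axis theorem, I = I_cm + md² = 0.81073 + 1.2161 = 2.0268 kg·m².
T = 2π√(I/(mgd)) = 2π√(2.0268/(5.934 × 9.810 × 0.4527)) = 1.743 s.

1.743 s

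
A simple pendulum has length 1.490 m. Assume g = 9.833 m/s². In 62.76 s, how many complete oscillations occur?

25

T = 2π√(L/g) = 2π√(1.490/9.833) = 2.4459 s.
Number of complete oscillations = ⌊62.76/2.4459⌋ = ⌊25.660⌋ = 25.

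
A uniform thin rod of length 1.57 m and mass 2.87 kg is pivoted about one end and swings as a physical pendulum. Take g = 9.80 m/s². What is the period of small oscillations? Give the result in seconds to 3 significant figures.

For a physical pendulum T = 2π√(I/(mgd)), with d = 0.7850 m from pivot to centre of mass.
I_cm = mL²/12 = 2.87 × 1.57²/12 = 0.5895 kg·m²; I = I_cm + md² = 0.5895 + 2.87 × 0.7850² = 2.358 kg·m².
T = 2π√(2.358/(2.87 × 9.80 × 0.7850)) = 2.05 s.

2.05 s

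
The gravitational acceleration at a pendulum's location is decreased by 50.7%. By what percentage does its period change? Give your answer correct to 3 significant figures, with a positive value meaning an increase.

T ∝ 1/√g, so T'/T = 1/√(0.4930) = 1.424.
Percentage change in T = (1.424 − 1) × 100% = 42.4%.

42.4%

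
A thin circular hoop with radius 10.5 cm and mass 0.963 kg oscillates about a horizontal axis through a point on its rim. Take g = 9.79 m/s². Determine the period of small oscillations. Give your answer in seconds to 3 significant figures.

I_cm = mr² = 0.01062 kg·m². The pivot is at distance d = 0.105 m from the centre of mass.
By the parallel-axis theorem, I = I_cm + md² = 0.01062 + 0.01062 = 0.02123 kg·m².
T = 2π√(I/(mgd)) = 2π√(0.02123/(0.963 × 9.79 × 0.105)) = 0.920 s.

0.920 s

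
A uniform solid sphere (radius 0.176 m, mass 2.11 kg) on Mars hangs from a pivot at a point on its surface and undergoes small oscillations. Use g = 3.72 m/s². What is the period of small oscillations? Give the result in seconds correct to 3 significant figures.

1.62 s

I_cm = (2/5)mr² = 0.02614 kg·m². The pivot is at distance d = 0.176 m from the centre of mass.
By the parallel-axis theorem, I = I_cm + md² = 0.02614 + 0.06536 = 0.09150 kg·m².
T = 2π√(I/(mgd)) = 2π√(0.09150/(2.11 × 3.72 × 0.176)) = 1.62 s.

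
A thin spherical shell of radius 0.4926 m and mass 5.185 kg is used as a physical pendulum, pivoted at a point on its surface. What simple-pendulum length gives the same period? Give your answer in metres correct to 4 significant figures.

0.8210 m

The equivalent simple-pendulum length is L_eq = I/(md), where I is about the pivot and d = 0.49260 m.
I_cm = (2/3)mR² = 0.83878 kg·m², so I = I_cm + md² = 0.83878 + 1.2582 = 2.0969 kg·m².
L_eq = 2.0969/(5.185 × 0.49260) = 0.8210 m.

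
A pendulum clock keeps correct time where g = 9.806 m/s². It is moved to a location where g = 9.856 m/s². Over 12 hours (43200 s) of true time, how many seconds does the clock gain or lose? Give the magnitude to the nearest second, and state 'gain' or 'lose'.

The clock's period scales as T ∝ 1/√g, so T'/T = √(9.806/9.856) = 0.997460.
In 43200 s of true time the clock registers 43200/0.997460 = 43310.0 s, so it gains 110 s.

gain 110 s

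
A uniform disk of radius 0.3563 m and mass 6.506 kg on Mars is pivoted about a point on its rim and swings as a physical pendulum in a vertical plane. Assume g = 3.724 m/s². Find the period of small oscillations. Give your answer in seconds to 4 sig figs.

I_cm = ½mr² = 0.41297 kg·m². The pivot is at distance d = 0.3563 m from the centre of mass.
By the parallel-axis theorem, I = I_cm + md² = 0.41297 + 0.82593 = 1.2389 kg·m².
T = 2π√(I/(mgd)) = 2π√(1.2389/(6.506 × 3.724 × 0.3563)) = 2.380 s.

2.380 s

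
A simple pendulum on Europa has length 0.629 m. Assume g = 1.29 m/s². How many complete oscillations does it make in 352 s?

80

T = 2π√(L/g) = 2π√(0.629/1.29) = 4.387 s.
Number of complete oscillations = ⌊352/4.387⌋ = ⌊80.23⌋ = 80.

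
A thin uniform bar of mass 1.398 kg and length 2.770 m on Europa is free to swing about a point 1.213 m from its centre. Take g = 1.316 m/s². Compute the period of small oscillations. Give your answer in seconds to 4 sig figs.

7.225 s

For a physical pendulum T = 2π√(I/(mgd)), with d = 1.2130 m from pivot to centre of mass.
I_cm = mL²/12 = 1.398 × 2.770²/12 = 0.89389 kg·m²; I = I_cm + md² = 0.89389 + 1.398 × 1.2130² = 2.9509 kg·m².
T = 2π√(2.9509/(1.398 × 1.316 × 1.2130)) = 7.225 s.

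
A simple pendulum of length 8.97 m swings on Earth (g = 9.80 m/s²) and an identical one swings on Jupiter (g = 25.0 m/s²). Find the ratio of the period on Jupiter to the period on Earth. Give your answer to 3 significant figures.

T ∝ 1/√g, so T₂/T₁ = √(g₁/g₂) = √(9.80/25.0) = 0.626.

0.626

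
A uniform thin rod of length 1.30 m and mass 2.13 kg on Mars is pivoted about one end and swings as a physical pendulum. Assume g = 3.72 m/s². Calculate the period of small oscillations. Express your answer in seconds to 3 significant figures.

For a physical pendulum T = 2π√(I/(mgd)), with d = 0.6500 m from pivot to centre of mass.
I_cm = mL²/12 = 2.13 × 1.30²/12 = 0.3000 kg·m²; I = I_cm + md² = 0.3000 + 2.13 × 0.6500² = 1.200 kg·m².
T = 2π√(1.200/(2.13 × 3.72 × 0.6500)) = 3.03 s.

3.03 s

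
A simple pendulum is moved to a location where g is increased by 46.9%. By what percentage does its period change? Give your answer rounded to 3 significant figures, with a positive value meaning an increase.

T ∝ 1/√g, so T'/T = 1/√(1.469) = 0.8251.
Percentage change in T = (0.8251 − 1) × 100% = -17.5%.

-17.5%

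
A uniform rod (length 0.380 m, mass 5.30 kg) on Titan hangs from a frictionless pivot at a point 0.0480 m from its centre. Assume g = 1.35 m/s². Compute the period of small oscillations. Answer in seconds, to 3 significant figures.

2.96 s

For a physical pendulum T = 2π√(I/(mgd)), with d = 0.04800 m from pivot to centre of mass.
I_cm = mL²/12 = 5.30 × 0.380²/12 = 0.06378 kg·m²; I = I_cm + md² = 0.06378 + 5.30 × 0.04800² = 0.07599 kg·m².
T = 2π√(0.07599/(5.30 × 1.35 × 0.04800)) = 2.96 s.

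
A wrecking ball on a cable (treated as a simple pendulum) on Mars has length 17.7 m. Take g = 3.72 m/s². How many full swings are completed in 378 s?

T = 2π√(L/g) = 2π√(17.7/3.72) = 13.71 s.
Number of complete oscillations = ⌊378/13.71⌋ = ⌊27.58⌋ = 27.

27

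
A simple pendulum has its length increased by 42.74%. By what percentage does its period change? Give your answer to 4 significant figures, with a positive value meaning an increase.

19.47%

T ∝ √L, so T'/T = √(1.4274) = 1.1947.
Percentage change in T = (1.1947 − 1) × 100% = 19.47%.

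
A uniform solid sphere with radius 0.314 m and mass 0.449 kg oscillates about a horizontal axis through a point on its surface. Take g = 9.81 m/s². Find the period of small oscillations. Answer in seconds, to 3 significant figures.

1.33 s

I_cm = (2/5)mr² = 0.01771 kg·m². The pivot is at distance d = 0.314 m from the centre of mass.
By the parallel-axis theorem, I = I_cm + md² = 0.01771 + 0.04427 = 0.06198 kg·m².
T = 2π√(I/(mgd)) = 2π√(0.06198/(0.449 × 9.81 × 0.314)) = 1.33 s.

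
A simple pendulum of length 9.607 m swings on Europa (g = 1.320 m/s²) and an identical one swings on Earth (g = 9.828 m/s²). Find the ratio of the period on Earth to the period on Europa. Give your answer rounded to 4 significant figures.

0.3665

T ∝ 1/√g, so T₂/T₁ = √(g₁/g₂) = √(1.320/9.828) = 0.3665.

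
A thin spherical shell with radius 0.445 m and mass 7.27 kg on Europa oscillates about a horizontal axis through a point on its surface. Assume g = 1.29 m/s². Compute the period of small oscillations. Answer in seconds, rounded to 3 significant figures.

I_cm = (2/3)mr² = 0.9598 kg·m². The pivot is at distance d = 0.445 m from the centre of mass.
By the parallel-axis theorem, I = I_cm + md² = 0.9598 + 1.440 = 2.399 kg·m².
T = 2π√(I/(mgd)) = 2π√(2.399/(7.27 × 1.29 × 0.445)) = 4.76 s.

4.76 s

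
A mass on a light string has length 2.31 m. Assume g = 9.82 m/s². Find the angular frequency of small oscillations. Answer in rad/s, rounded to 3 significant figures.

2.06 rad/s

ω = √(g/L) = √(9.82/2.31) = 2.06 rad/s.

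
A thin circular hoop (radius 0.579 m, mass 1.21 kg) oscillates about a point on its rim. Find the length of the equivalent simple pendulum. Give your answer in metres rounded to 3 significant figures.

The equivalent simple-pendulum length is L_eq = I/(md), where I is about the pivot and d = 0.5790 m.
I_cm = mR² = 0.4056 kg·m², so I = I_cm + md² = 0.4056 + 0.4056 = 0.8113 kg·m².
L_eq = 0.8113/(1.21 × 0.5790) = 1.16 m.

1.16 m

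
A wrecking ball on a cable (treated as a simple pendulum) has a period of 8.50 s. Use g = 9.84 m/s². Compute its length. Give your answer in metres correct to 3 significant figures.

18.0 m

From T = 2π√(L/g), L = gT²/(4π²) = 9.84 × 8.500²/(4π²) = 18.0 m.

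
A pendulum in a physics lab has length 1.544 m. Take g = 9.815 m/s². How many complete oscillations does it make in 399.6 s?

T = 2π√(L/g) = 2π√(1.544/9.815) = 2.4921 s.
Number of complete oscillations = ⌊399.6/2.4921⌋ = ⌊160.35⌋ = 160.

160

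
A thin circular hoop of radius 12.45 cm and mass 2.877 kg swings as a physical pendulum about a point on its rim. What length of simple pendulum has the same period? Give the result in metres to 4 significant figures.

0.2490 m

The equivalent simple-pendulum length is L_eq = I/(md), where I is about the pivot and d = 0.12450 m.
I_cm = mR² = 0.044594 kg·m², so I = I_cm + md² = 0.044594 + 0.044594 = 0.089188 kg·m².
L_eq = 0.089188/(2.877 × 0.12450) = 0.2490 m.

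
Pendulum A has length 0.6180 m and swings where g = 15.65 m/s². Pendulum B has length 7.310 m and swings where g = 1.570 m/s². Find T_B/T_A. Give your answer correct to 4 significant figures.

T = 2π√(L/g), so T_B/T_A = √((L_B/g_B)/(L_A/g_A)) = √((7.310/1.570)/(0.6180/15.65)) = 10.86.

10.86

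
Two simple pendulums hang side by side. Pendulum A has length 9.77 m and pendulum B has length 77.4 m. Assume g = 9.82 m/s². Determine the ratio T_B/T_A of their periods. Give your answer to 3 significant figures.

2.81

T ∝ √L, so T_B/T_A = √(L_B/L_A) = √(77.4/9.77) = 2.81.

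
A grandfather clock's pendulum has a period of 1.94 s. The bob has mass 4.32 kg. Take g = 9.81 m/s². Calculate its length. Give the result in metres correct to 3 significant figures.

From T = 2π√(L/g), L = gT²/(4π²) = 9.81 × 1.940²/(4π²) = 0.935 m.

0.935 m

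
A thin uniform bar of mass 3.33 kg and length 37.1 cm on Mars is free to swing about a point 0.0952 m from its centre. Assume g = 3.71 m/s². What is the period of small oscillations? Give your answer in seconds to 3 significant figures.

1.51 s

For a physical pendulum T = 2π√(I/(mgd)), with d = 0.09520 m from pivot to centre of mass.
I_cm = mL²/12 = 3.33 × 0.371²/12 = 0.03820 kg·m²; I = I_cm + md² = 0.03820 + 3.33 × 0.09520² = 0.06838 kg·m².
T = 2π√(0.06838/(3.33 × 3.71 × 0.09520)) = 1.51 s.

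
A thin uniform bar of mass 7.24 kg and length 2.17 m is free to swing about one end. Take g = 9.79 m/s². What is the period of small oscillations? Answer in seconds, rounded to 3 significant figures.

2.42 s

For a physical pendulum T = 2π√(I/(mgd)), with d = 1.085 m from pivot to centre of mass.
I_cm = mL²/12 = 7.24 × 2.17²/12 = 2.841 kg·m²; I = I_cm + md² = 2.841 + 7.24 × 1.085² = 11.36 kg·m².
T = 2π√(11.36/(7.24 × 9.79 × 1.085)) = 2.42 s.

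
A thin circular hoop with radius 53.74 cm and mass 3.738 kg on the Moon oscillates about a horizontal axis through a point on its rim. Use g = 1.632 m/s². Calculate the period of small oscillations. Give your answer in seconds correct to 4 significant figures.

I_cm = mr² = 1.0795 kg·m². The pivot is at distance d = 0.5374 m from the centre of mass.
By the parallel-axis theorem, I = I_cm + md² = 1.0795 + 1.0795 = 2.1591 kg·m².
T = 2π√(I/(mgd)) = 2π√(2.1591/(3.738 × 1.632 × 0.5374)) = 5.099 s.

5.099 s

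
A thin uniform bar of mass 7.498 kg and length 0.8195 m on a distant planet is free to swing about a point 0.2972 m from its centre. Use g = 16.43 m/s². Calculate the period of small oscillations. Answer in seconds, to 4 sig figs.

1.080 s

For a physical pendulum T = 2π√(I/(mgd)), with d = 0.29720 m from pivot to centre of mass.
I_cm = mL²/12 = 7.498 × 0.8195²/12 = 0.41963 kg·m²; I = I_cm + md² = 0.41963 + 7.498 × 0.29720² = 1.0819 kg·m².
T = 2π√(1.0819/(7.498 × 16.43 × 0.29720)) = 1.080 s.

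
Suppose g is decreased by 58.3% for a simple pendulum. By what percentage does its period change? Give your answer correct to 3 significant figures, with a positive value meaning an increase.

T ∝ 1/√g, so T'/T = 1/√(0.4170) = 1.549.
Percentage change in T = (1.549 − 1) × 100% = 54.9%.

54.9%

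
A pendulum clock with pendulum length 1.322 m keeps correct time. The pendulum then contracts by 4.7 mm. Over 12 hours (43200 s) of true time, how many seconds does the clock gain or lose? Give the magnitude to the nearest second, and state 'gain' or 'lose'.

gain 77 s

T ∝ √L, so T'/T = √(1.31730/1.322) = 0.998221.
In 43200 s of true time the clock registers 43200/0.998221 = 43277.0 s, so it gains 77 s.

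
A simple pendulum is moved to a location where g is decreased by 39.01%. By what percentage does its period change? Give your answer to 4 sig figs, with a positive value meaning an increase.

28.05%

T ∝ 1/√g, so T'/T = 1/√(0.60990) = 1.2805.
Percentage change in T = (1.2805 − 1) × 100% = 28.05%.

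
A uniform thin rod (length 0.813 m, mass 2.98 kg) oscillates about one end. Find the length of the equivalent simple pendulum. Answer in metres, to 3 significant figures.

The equivalent simple-pendulum length is L_eq = I/(md), where I is about the pivot and d = 0.4065 m.
I_cm = (1/12)mL² = 0.1641 kg·m², so I = I_cm + md² = 0.1641 + 0.4924 = 0.6566 kg·m².
L_eq = 0.6566/(2.98 × 0.4065) = 0.542 m.

0.542 m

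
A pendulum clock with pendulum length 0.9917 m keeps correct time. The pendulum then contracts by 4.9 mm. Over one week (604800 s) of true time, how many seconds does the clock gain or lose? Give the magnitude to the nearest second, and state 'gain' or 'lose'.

gain 1500 s

T ∝ √L, so T'/T = √(0.98680/0.9917) = 0.997526.
In 604800 s of true time the clock registers 604800/0.997526 = 606299.7 s, so it gains 1500 s.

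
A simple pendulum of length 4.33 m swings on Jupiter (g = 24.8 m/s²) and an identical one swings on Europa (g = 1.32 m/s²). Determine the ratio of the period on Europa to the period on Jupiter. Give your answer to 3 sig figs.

T ∝ 1/√g, so T₂/T₁ = √(g₁/g₂) = √(24.8/1.32) = 4.33.

4.33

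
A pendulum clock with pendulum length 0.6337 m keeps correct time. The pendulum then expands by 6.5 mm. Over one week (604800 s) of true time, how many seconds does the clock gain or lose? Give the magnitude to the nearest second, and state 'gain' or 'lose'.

T ∝ √L, so T'/T = √(0.64020/0.6337) = 1.00512.
In 604800 s of true time the clock registers 604800/1.00512 = 601721.9 s, so it loses 3078 s.

lose 3078 s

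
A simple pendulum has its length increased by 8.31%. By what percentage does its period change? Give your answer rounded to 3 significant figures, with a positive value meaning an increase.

T ∝ √L, so T'/T = √(1.083) = 1.041.
Percentage change in T = (1.041 − 1) × 100% = 4.07%.

4.07%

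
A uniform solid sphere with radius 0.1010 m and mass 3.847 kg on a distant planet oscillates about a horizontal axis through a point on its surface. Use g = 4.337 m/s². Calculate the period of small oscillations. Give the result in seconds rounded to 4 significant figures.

1.135 s

I_cm = (2/5)mr² = 0.015697 kg·m². The pivot is at distance d = 0.1010 m from the centre of mass.
By the parallel-axis theorem, I = I_cm + md² = 0.015697 + 0.039243 = 0.054941 kg·m².
T = 2π√(I/(mgd)) = 2π√(0.054941/(3.847 × 4.337 × 0.1010)) = 1.135 s.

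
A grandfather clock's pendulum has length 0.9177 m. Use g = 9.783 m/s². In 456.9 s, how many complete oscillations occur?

T = 2π√(L/g) = 2π√(0.9177/9.783) = 1.9244 s.
Number of complete oscillations = ⌊456.9/1.9244⌋ = ⌊237.43⌋ = 237.

237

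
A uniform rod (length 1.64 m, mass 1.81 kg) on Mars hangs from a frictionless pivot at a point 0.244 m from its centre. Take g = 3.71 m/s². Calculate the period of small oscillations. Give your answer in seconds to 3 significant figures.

For a physical pendulum T = 2π√(I/(mgd)), with d = 0.2440 m from pivot to centre of mass.
I_cm = mL²/12 = 1.81 × 1.64²/12 = 0.4057 kg·m²; I = I_cm + md² = 0.4057 + 1.81 × 0.2440² = 0.5134 kg·m².
T = 2π√(0.5134/(1.81 × 3.71 × 0.2440)) = 3.52 s.

3.52 s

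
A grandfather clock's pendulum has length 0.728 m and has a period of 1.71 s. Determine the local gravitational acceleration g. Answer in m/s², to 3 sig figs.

9.83 m/s²

From T = 2π√(L/g), g = 4π²L/T² = 4π² × 0.728/1.710² = 9.83 m/s².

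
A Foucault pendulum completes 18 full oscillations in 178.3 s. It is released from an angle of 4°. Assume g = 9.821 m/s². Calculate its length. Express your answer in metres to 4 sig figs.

24.41 m

T = 178.3/18 = 9.9056 s.
From T = 2π√(L/g), L = gT²/(4π²) = 9.821 × 9.9056²/(4π²) = 24.41 m.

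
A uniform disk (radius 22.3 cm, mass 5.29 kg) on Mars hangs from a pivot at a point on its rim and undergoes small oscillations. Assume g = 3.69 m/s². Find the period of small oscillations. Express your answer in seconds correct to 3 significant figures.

I_cm = ½mr² = 0.1315 kg·m². The pivot is at distance d = 0.223 m from the centre of mass.
By the parallel-axis theorem, I = I_cm + md² = 0.1315 + 0.2631 = 0.3946 kg·m².
T = 2π√(I/(mgd)) = 2π√(0.3946/(5.29 × 3.69 × 0.223)) = 1.89 s.

1.89 s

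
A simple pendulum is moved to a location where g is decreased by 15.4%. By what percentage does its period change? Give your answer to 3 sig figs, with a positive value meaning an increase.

8.72%

T ∝ 1/√g, so T'/T = 1/√(0.8460) = 1.087.
Percentage change in T = (1.087 − 1) × 100% = 8.72%.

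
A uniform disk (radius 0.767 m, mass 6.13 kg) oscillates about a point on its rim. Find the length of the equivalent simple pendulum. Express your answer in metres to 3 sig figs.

The equivalent simple-pendulum length is L_eq = I/(md), where I is about the pivot and d = 0.7670 m.
I_cm = ½mR² = 1.803 kg·m², so I = I_cm + md² = 1.803 + 3.606 = 5.409 kg·m².
L_eq = 5.409/(6.13 × 0.7670) = 1.15 m.

1.15 m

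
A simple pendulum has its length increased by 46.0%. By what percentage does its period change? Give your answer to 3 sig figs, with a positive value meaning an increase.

T ∝ √L, so T'/T = √(1.460) = 1.208.
Percentage change in T = (1.208 − 1) × 100% = 20.8%.

20.8%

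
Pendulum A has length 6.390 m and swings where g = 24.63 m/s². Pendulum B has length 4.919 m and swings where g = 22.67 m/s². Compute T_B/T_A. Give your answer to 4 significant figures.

T = 2π√(L/g), so T_B/T_A = √((L_B/g_B)/(L_A/g_A)) = √((4.919/22.67)/(6.390/24.63)) = 0.9145.

0.9145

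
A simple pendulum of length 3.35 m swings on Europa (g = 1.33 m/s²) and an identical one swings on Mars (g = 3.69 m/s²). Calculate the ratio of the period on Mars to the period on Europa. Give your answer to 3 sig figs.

T ∝ 1/√g, so T₂/T₁ = √(g₁/g₂) = √(1.33/3.69) = 0.600.

0.600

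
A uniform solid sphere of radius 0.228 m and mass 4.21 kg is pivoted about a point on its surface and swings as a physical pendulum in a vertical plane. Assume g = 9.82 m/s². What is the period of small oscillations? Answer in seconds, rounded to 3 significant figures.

1.13 s

I_cm = (2/5)mr² = 0.08754 kg·m². The pivot is at distance d = 0.228 m from the centre of mass.
By the parallel-axis theorem, I = I_cm + md² = 0.08754 + 0.2189 = 0.3064 kg·m².
T = 2π√(I/(mgd)) = 2π√(0.3064/(4.21 × 9.82 × 0.228)) = 1.13 s.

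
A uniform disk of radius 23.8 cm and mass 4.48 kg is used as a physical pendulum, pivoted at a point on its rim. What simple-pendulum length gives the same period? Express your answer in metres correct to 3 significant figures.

The equivalent simple-pendulum length is L_eq = I/(md), where I is about the pivot and d = 0.2380 m.
I_cm = ½mR² = 0.1269 kg·m², so I = I_cm + md² = 0.1269 + 0.2538 = 0.3806 kg·m².
L_eq = 0.3806/(4.48 × 0.2380) = 0.357 m.

0.357 m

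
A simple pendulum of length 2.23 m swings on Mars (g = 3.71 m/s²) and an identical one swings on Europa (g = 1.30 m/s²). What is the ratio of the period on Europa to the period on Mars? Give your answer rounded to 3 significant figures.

1.69

T ∝ 1/√g, so T₂/T₁ = √(g₁/g₂) = √(3.71/1.30) = 1.69.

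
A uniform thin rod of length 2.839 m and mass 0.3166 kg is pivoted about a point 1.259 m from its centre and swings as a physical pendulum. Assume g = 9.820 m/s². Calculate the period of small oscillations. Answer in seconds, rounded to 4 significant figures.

For a physical pendulum T = 2π√(I/(mgd)), with d = 1.2590 m from pivot to centre of mass.
I_cm = mL²/12 = 0.3166 × 2.839²/12 = 0.21265 kg·m²; I = I_cm + md² = 0.21265 + 0.3166 × 1.2590² = 0.71448 kg·m².
T = 2π√(0.71448/(0.3166 × 9.820 × 1.2590)) = 2.684 s.

2.684 s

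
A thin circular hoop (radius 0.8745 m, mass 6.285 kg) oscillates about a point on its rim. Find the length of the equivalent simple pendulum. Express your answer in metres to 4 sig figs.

The equivalent simple-pendulum length is L_eq = I/(md), where I is about the pivot and d = 0.87450 m.
I_cm = mR² = 4.8065 kg·m², so I = I_cm + md² = 4.8065 + 4.8065 = 9.6129 kg·m².
L_eq = 9.6129/(6.285 × 0.87450) = 1.749 m.

1.749 m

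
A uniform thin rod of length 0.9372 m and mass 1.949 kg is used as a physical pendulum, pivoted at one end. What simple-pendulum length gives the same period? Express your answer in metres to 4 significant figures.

0.6248 m

The equivalent simple-pendulum length is L_eq = I/(md), where I is about the pivot and d = 0.46860 m.
I_cm = (1/12)mL² = 0.14266 kg·m², so I = I_cm + md² = 0.14266 + 0.42797 = 0.57063 kg·m².
L_eq = 0.57063/(1.949 × 0.46860) = 0.6248 m.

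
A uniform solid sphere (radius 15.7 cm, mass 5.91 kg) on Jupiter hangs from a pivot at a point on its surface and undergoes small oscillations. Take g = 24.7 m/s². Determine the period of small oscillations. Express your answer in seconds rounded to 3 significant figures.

0.593 s

I_cm = (2/5)mr² = 0.05827 kg·m². The pivot is at distance d = 0.157 m from the centre of mass.
By the parallel-axis theorem, I = I_cm + md² = 0.05827 + 0.1457 = 0.2039 kg·m².
T = 2π√(I/(mgd)) = 2π√(0.2039/(5.91 × 24.7 × 0.157)) = 0.593 s.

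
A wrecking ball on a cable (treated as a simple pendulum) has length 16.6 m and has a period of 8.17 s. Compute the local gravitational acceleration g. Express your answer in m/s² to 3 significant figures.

From T = 2π√(L/g), g = 4π²L/T² = 4π² × 16.6/8.170² = 9.82 m/s².

9.82 m/s²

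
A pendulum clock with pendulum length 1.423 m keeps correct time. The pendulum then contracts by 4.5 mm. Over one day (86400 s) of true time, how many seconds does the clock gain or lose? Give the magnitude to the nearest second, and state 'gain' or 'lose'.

T ∝ √L, so T'/T = √(1.41850/1.423) = 0.998418.
In 86400 s of true time the clock registers 86400/0.998418 = 86536.9 s, so it gains 137 s.

gain 137 s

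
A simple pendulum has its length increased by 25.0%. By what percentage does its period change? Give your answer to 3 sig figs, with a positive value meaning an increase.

11.8%

T ∝ √L, so T'/T = √(1.250) = 1.118.
Percentage change in T = (1.118 − 1) × 100% = 11.8%.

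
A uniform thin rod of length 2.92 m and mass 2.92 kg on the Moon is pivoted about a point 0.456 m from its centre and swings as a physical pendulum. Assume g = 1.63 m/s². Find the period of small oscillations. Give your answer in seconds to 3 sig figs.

For a physical pendulum T = 2π√(I/(mgd)), with d = 0.4560 m from pivot to centre of mass.
I_cm = mL²/12 = 2.92 × 2.92²/12 = 2.075 kg·m²; I = I_cm + md² = 2.075 + 2.92 × 0.4560² = 2.682 kg·m².
T = 2π√(2.682/(2.92 × 1.63 × 0.4560)) = 6.98 s.

6.98 s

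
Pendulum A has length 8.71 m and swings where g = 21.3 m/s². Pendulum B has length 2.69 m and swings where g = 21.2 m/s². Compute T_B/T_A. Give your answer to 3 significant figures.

0.557

T = 2π√(L/g), so T_B/T_A = √((L_B/g_B)/(L_A/g_A)) = √((2.69/21.2)/(8.71/21.3)) = 0.557.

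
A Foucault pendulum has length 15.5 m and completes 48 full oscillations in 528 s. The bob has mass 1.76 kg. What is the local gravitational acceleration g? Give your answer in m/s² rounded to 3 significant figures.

5.06 m/s²

T = 528/48 = 11.00 s.
From T = 2π√(L/g), g = 4π²L/T² = 4π² × 15.5/11.00² = 5.06 m/s².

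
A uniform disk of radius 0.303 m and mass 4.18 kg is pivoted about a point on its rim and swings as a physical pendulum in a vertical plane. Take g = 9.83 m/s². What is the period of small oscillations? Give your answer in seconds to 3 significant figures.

I_cm = ½mr² = 0.1919 kg·m². The pivot is at distance d = 0.303 m from the centre of mass.
By the parallel-axis theorem, I = I_cm + md² = 0.1919 + 0.3838 = 0.5756 kg·m².
T = 2π√(I/(mgd)) = 2π√(0.5756/(4.18 × 9.83 × 0.303)) = 1.35 s.

1.35 s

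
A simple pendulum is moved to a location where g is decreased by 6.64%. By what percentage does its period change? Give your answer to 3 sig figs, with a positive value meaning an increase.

3.50%

T ∝ 1/√g, so T'/T = 1/√(0.9336) = 1.035.
Percentage change in T = (1.035 − 1) × 100% = 3.50%.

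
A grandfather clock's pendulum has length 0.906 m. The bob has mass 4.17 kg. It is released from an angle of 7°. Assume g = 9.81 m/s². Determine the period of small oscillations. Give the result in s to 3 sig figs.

T = 2π√(L/g) = 2π√(0.906/9.81) = 2π × 0.3039 = 1.91 s.

1.91 s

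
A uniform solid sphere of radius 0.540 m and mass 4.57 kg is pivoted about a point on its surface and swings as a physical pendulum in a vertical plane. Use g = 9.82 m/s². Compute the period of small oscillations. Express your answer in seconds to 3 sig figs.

1.74 s

I_cm = (2/5)mr² = 0.5330 kg·m². The pivot is at distance d = 0.540 m from the centre of mass.
By the parallel-axis theorem, I = I_cm + md² = 0.5330 + 1.333 = 1.866 kg·m².
T = 2π√(I/(mgd)) = 2π√(1.866/(4.57 × 9.82 × 0.540)) = 1.74 s.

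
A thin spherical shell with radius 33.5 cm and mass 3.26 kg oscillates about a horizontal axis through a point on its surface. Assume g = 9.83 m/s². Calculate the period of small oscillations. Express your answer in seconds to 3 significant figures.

I_cm = (2/3)mr² = 0.2439 kg·m². The pivot is at distance d = 0.335 m from the centre of mass.
By the parallel-axis theorem, I = I_cm + md² = 0.2439 + 0.3659 = 0.6098 kg·m².
T = 2π√(I/(mgd)) = 2π√(0.6098/(3.26 × 9.83 × 0.335)) = 1.50 s.

1.50 s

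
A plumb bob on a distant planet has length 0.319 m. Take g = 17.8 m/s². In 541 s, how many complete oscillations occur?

T = 2π√(L/g) = 2π√(0.319/17.8) = 0.8411 s.
Number of complete oscillations = ⌊541/0.8411⌋ = ⌊643.2⌋ = 643.

643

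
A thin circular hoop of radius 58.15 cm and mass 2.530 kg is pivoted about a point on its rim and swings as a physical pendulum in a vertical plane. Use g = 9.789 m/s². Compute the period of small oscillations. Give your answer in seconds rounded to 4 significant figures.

I_cm = mr² = 0.85550 kg·m². The pivot is at distance d = 0.5815 m from the centre of mass.
By the parallel-axis theorem, I = I_cm + md² = 0.85550 + 0.85550 = 1.7110 kg·m².
T = 2π√(I/(mgd)) = 2π√(1.7110/(2.530 × 9.789 × 0.5815)) = 2.166 s.

2.166 s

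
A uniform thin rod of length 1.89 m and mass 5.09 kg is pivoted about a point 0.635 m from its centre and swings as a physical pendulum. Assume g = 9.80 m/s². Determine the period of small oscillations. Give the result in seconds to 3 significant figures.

For a physical pendulum T = 2π√(I/(mgd)), with d = 0.6350 m from pivot to centre of mass.
I_cm = mL²/12 = 5.09 × 1.89²/12 = 1.515 kg·m²; I = I_cm + md² = 1.515 + 5.09 × 0.6350² = 3.568 kg·m².
T = 2π√(3.568/(5.09 × 9.80 × 0.6350)) = 2.11 s.

2.11 s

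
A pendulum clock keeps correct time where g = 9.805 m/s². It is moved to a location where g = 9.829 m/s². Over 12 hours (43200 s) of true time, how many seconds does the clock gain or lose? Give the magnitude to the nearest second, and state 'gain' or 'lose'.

The clock's period scales as T ∝ 1/√g, so T'/T = √(9.805/9.829) = 0.998778.
In 43200 s of true time the clock registers 43200/0.998778 = 43252.8 s, so it gains 53 s.

gain 53 s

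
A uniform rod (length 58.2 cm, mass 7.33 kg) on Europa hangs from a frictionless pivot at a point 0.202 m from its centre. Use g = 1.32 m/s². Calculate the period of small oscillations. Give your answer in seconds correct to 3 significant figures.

For a physical pendulum T = 2π√(I/(mgd)), with d = 0.2020 m from pivot to centre of mass.
I_cm = mL²/12 = 7.33 × 0.582²/12 = 0.2069 kg·m²; I = I_cm + md² = 0.2069 + 7.33 × 0.2020² = 0.5060 kg·m².
T = 2π√(0.5060/(7.33 × 1.32 × 0.2020)) = 3.20 s.

3.20 s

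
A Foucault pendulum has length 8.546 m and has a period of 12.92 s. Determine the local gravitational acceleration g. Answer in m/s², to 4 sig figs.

From T = 2π√(L/g), g = 4π²L/T² = 4π² × 8.546/12.920² = 2.021 m/s².

2.021 m/s²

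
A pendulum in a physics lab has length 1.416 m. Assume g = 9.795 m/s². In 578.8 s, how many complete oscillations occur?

242

T = 2π√(L/g) = 2π√(1.416/9.795) = 2.3890 s.
Number of complete oscillations = ⌊578.8/2.3890⌋ = ⌊242.28⌋ = 242.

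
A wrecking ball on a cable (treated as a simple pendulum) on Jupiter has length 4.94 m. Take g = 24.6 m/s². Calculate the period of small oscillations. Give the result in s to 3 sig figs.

T = 2π√(L/g) = 2π√(4.94/24.6) = 2π × 0.4481 = 2.82 s.

2.82 s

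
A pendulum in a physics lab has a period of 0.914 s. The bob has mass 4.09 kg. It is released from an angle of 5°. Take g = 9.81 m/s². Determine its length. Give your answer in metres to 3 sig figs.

From T = 2π√(L/g), L = gT²/(4π²) = 9.81 × 0.9140²/(4π²) = 0.208 m.

0.208 m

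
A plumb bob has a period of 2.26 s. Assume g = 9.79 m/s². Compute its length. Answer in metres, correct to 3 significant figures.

1.27 m

From T = 2π√(L/g), L = gT²/(4π²) = 9.79 × 2.260²/(4π²) = 1.27 m.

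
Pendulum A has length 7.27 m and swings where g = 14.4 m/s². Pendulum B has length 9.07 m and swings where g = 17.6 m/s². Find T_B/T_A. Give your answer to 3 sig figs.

T = 2π√(L/g), so T_B/T_A = √((L_B/g_B)/(L_A/g_A)) = √((9.07/17.6)/(7.27/14.4)) = 1.01.

1.01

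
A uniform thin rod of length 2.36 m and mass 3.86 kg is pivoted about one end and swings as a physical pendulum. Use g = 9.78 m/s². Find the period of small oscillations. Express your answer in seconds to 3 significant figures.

2.52 s

For a physical pendulum T = 2π√(I/(mgd)), with d = 1.180 m from pivot to centre of mass.
I_cm = mL²/12 = 3.86 × 2.36²/12 = 1.792 kg·m²; I = I_cm + md² = 1.792 + 3.86 × 1.180² = 7.166 kg·m².
T = 2π√(7.166/(3.86 × 9.78 × 1.180)) = 2.52 s.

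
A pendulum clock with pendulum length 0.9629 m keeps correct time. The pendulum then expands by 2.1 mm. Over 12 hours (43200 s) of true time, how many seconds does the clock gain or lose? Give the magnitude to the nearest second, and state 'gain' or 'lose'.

T ∝ √L, so T'/T = √(0.96500/0.9629) = 1.00109.
In 43200 s of true time the clock registers 43200/1.00109 = 43153.0 s, so it loses 47 s.

lose 47 s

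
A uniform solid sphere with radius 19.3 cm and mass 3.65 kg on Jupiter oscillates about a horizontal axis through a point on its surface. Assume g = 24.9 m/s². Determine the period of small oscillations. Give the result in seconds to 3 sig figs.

0.655 s

I_cm = (2/5)mr² = 0.05438 kg·m². The pivot is at distance d = 0.193 m from the centre of mass.
By the parallel-axis theorem, I = I_cm + md² = 0.05438 + 0.1360 = 0.1903 kg·m².
T = 2π√(I/(mgd)) = 2π√(0.1903/(3.65 × 24.9 × 0.193)) = 0.655 s.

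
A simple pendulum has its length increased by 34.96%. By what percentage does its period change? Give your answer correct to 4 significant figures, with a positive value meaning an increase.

16.17%

T ∝ √L, so T'/T = √(1.3496) = 1.1617.
Percentage change in T = (1.1617 − 1) × 100% = 16.17%.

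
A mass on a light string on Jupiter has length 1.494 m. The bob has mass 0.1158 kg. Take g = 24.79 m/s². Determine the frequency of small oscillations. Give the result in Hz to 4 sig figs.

0.6483 Hz

T = 2π√(L/g) = 2π√(1.494/24.79) = 1.5425 s, so f = 1/T = 0.6483 Hz.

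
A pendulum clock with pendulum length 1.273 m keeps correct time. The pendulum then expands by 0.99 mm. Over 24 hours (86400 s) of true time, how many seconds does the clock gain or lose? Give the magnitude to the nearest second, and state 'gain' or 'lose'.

T ∝ √L, so T'/T = √(1.27399/1.273) = 1.00039.
In 86400 s of true time the clock registers 86400/1.00039 = 86366.4 s, so it loses 34 s.

lose 34 s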